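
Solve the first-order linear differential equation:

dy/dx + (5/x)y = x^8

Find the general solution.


P(x) = 5/x ⇒ μ = x^5.
(x^5 y)' = x^13 ⇒ x^5 y = x^14/(14) + C.
Solve for y: y = (1/14)x^9 + C/x^5.


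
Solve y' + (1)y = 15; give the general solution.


P(x) = 1, Q(x) = 15; integrating factor μ = e^(x).
(μ y)' = 15e^(x) ⇒ μ y = 15e^(x) + C.
Divide by μ: y = 15 + Ce^(-x).


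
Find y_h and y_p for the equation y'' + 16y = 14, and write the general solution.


Homogeneous part: r² + 16 = 0 ⇒ r = ±4i, so y_h = C₁cos(4x) + C₂sin(4x).
Try constant y_p = A; plug in: 16A = 14 ⇒ A = 7/8.
General solution: y = C₁cos(4x) + C₂sin(4x) + 7/8.


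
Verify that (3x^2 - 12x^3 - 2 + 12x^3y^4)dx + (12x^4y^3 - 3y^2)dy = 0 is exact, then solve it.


Check exactness: ∂M/∂y = 48x^3y^3 and ∂N/∂x = 48x^3y^3; equal, so the equation is exact.
Integrate M with respect to x (treating y as constant): ∫M dx = x^3 - 3x^4 - 2x + 3x^4y^4 + h(y).
Differentiate w.r.t. y and set equal to N: the x-dependent terms already match, leaving h'(y) = -3y^2. Integrate: h(y) = -y^3.
So F(x,y) = x^3 - 3x^4 - 2x + 3x^4y^4 - y^3.
General solution: x^3 - 3x^4 - 2x + 3x^4y^4 - y^3 = C.


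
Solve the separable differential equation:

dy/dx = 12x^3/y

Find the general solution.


Separate variables: y dy = 12x^3 dx.
Integrate both sides: y²/2 = 3x^4 + C₀.
Multiply by 2: y² = 6x^4 + C.


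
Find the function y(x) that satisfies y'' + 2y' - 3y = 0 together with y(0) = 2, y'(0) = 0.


Characteristic roots of r² + 2r - 3 = 0 are 1, -3.
General solution y = c₁ e^(x) + c₂ e^(-3x).
Apply y(0) = 2: c₁ + c₂ = 2. Apply y'(0) = 0: 1 c₁ - 3 c₂ = 0.
Solve: c₁ = 3/2, c₂ = 1/2.
Particular solution: y = (3/2)e^(x) + (1/2)e^(-3x).


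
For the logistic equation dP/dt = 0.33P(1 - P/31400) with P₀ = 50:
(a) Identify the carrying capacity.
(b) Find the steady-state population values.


Logistic ODE dP/dt = 0.33P(1 - P/31400) has equilibria where dP/dt = 0, i.e. P = 0 or P = 31400.
The coefficient (1 - P/K) = 0 when P = K, identifying K = 31400 as the carrying capacity.
(a) K = 31400; (b) equilibria P = 0 and P = 31400.


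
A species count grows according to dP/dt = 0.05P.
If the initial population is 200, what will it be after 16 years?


The ODE dP/dt = 0.05P has solution P(t) = P(0)e^(0.05t).
Substitute P(0) = 200 and t = 16: P(16) = 200 e^(0.80) ≈ 445.


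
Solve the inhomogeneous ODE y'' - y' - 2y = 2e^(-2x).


Characteristic roots of r² - r - 2 = 0 are 2, -1.
y_h = C₁e^(2x) + C₂e^(-x).
Forcing exponent -2 is not a characteristic root; try y_p = Ae^(-2x).
Substitute: A·(4 + (-1)·-2 + (-2)) = A·4 = 2, so A = 1/2.
General solution: y = C₁e^(2x) + C₂e^(-x) + (1/2)e^(-2x).


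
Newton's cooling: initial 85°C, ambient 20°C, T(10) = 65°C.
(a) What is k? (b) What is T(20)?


Newton's law: T(t) = T_a + (T₀ - T_a)e^(-kt).
(a) Use T(10) = 65: (65 - 20)/(85 - 20) = e^(-k·10), so k = -ln(0.692)/10 ≈ 0.0368.
(b) Apply k to t = 20: T(20) = 20 + (65)e^(-0.735) ≈ 51.2°C.


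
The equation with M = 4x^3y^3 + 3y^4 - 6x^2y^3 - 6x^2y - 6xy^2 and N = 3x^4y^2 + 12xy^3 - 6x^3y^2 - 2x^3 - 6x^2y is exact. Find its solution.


Check exactness: ∂M/∂y = 12x^3y^2 + 12y^3 - 18x^2y^2 - 6x^2 - 12xy and ∂N/∂x = 12x^3y^2 + 12y^3 - 18x^2y^2 - 6x^2 - 12xy; equal, so the equation is exact.
Integrate M with respect to x (treating y as constant): ∫M dx = x^4y^3 + 3xy^4 - 2x^3y^3 - 2x^3y - 3x^2y^2 + h(y).
Differentiate w.r.t. y and set equal to N: all terms match, so h'(y) = 0 and h is a constant absorbed into C.
General solution: x^4y^3 + 3xy^4 - 2x^3y^3 - 2x^3y - 3x^2y^2 = C.


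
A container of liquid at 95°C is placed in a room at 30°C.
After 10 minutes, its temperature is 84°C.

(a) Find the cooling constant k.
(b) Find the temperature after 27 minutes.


Newton's law: T(t) = T_a + (T₀ - T_a)e^(-kt).
(a) Use T(10) = 84: (84 - 30)/(95 - 30) = e^(-k·10), so k = -ln(0.831)/10 ≈ 0.0185.
(b) Apply k to t = 27: T(27) = 30 + (65)e^(-0.501) ≈ 69.4°C.


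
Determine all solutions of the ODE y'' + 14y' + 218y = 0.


Characteristic equation: r² + 14r + 218 = 0.
Discriminant is negative; roots r = -7 ± 13i (complex conjugate pair).
General solution uses e^(α x)(C₁ cos(β x) + C₂ sin(β x)): y = e^(-7x)(C₁cos(13x) + C₂sin(13x)).


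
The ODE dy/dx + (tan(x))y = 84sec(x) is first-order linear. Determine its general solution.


P(x) = tan(x) ⇒ μ = e^(∫tan(x)dx) = sec(x).
(sec(x) y)' = 84sec²(x) ⇒ sec(x) y = 84tan(x) + C.
Multiply by cos(x): y = 84sin(x) + C·cos(x).


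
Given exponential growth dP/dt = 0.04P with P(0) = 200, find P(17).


The ODE dP/dt = 0.04P has solution P(t) = P(0)e^(0.04t).
Substitute P(0) = 200 and t = 17: P(17) = 200 e^(0.68) ≈ 395.


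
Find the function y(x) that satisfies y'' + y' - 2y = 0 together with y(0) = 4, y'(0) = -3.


Characteristic roots of r² + r - 2 = 0 are 1, -2.
General solution y = c₁ e^(x) + c₂ e^(-2x).
Apply y(0) = 4: c₁ + c₂ = 4. Apply y'(0) = -3: 1 c₁ - 2 c₂ = -3.
Solve: c₁ = 5/3, c₂ = 7/3.
Particular solution: y = (5/3)e^(x) + (7/3)e^(-2x).


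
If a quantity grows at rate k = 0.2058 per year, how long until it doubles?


Exponential growth: P(t) = P₀ e^(0.2058t). Set P(t)/P₀ = 2: e^(0.2058t) = 2.
Solve: t = ln(2)/0.2058 ≈ 3.37 years.


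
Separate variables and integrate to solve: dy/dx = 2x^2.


Integrate both sides with respect to x: y = ∫ 2x^2 dx = (2/3)x^3 + C.


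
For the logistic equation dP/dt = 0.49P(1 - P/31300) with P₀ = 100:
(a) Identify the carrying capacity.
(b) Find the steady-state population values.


Logistic ODE dP/dt = 0.49P(1 - P/31300) has equilibria where dP/dt = 0, i.e. P = 0 or P = 31300.
The coefficient (1 - P/K) = 0 when P = K, identifying K = 31300 as the carrying capacity.
(a) K = 31300; (b) equilibria P = 0 and P = 31300.


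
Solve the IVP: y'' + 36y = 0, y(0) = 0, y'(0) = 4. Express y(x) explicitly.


Characteristic roots of r² + 36 = 0 are ±6i, so y = C₁cos(6x) + C₂sin(6x).
Apply y(0) = 0: C₁ = 0. Differentiate and apply y'(0) = 4: 6·C₂ = 4, so C₂ = 2/3.
Particular solution: y = (2/3)sin(6x).


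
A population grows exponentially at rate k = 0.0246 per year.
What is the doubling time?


Exponential growth: P(t) = P₀ e^(0.0246t). Set P(t)/P₀ = 2: e^(0.0246t) = 2.
Solve: t = ln(2)/0.0246 ≈ 28.18 years.


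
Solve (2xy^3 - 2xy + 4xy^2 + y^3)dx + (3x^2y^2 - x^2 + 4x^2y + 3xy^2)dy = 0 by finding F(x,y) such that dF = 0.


Check exactness: ∂M/∂y = 6xy^2 - 2x + 8xy + 3y^2 and ∂N/∂x = 6xy^2 - 2x + 8xy + 3y^2; equal, so the equation is exact.
Integrate M with respect to x (treating y as constant): ∫M dx = x^2y^3 - x^2y + 2x^2y^2 + xy^3 + h(y).
Differentiate w.r.t. y and set equal to N: all terms match, so h'(y) = 0 and h is a constant absorbed into C.
General solution: x^2y^3 - x^2y + 2x^2y^2 + xy^3 = C.


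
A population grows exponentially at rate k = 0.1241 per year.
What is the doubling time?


Exponential growth: P(t) = P₀ e^(0.1241t). Set P(t)/P₀ = 2: e^(0.1241t) = 2.
Solve: t = ln(2)/0.1241 ≈ 5.59 years.


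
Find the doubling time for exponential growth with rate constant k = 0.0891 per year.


Exponential growth: P(t) = P₀ e^(0.0891t). Set P(t)/P₀ = 2: e^(0.0891t) = 2.
Solve: t = ln(2)/0.0891 ≈ 7.78 years.


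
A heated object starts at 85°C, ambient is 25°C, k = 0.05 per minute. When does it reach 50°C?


From T(t) = T_a + (T₀ - T_a)e^(-kt), set T(t) = 50:
(50 - 25) / (85 - 25) = e^(-0.05t), so t = -ln(0.417)/0.05 ≈ 17.5 minutes.


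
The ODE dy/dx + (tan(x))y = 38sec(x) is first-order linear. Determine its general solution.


P(x) = tan(x) ⇒ μ = e^(∫tan(x)dx) = sec(x).
(sec(x) y)' = 38sec²(x) ⇒ sec(x) y = 38tan(x) + C.
Multiply by cos(x): y = 38sin(x) + C·cos(x).


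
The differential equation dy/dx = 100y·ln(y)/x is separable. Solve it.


Separate: dy/[y ln(y)] = 100 dx/x.
Substitute u = ln(y): du/u = 100 dx/x.
Integrate: ln|ln(y)| = 100ln|x| + C₀, hence ln(y) = C·x^100.


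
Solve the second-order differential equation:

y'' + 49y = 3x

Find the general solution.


Homogeneous: r² + 49 = 0 ⇒ r = ±7i, y_h = C₁cos(7x) + C₂sin(7x).
Polynomial forcing; try y_p = Ax + B. Then y_p'' + 49 y_p = 49(Ax + B) = 3x, so B = 0 and A = 3/49.
General solution: y = C₁cos(7x) + C₂sin(7x) + (3/49)x.


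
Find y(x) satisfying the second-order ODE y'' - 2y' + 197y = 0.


Characteristic equation: r² - 2r + 197 = 0.
Discriminant is negative; roots r = 1 ± 14i (complex conjugate pair).
General solution uses e^(α x)(C₁ cos(β x) + C₂ sin(β x)): y = e^(x)(C₁cos(14x) + C₂sin(14x)).


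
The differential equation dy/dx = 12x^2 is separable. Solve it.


Integrate both sides with respect to x: y = ∫ 12x^2 dx = 4x^3 + C.


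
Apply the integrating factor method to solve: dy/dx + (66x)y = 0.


P(x) = 66x ⇒ μ = e^(33x²).
Q(x) = 0 so μ y is constant: y = Ce^(-33x²).


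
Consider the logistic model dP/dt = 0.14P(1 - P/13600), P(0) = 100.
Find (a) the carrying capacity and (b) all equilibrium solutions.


Logistic ODE dP/dt = 0.14P(1 - P/13600) has equilibria where dP/dt = 0, i.e. P = 0 or P = 13600.
The coefficient (1 - P/K) = 0 when P = K, identifying K = 13600 as the carrying capacity.
(a) K = 13600; (b) equilibria P = 0 and P = 13600.


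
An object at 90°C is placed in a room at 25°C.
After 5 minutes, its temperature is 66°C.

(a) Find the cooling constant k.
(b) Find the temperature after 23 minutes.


Newton's law: T(t) = T_a + (T₀ - T_a)e^(-kt).
(a) Use T(5) = 66: (66 - 25)/(90 - 25) = e^(-k·5), so k = -ln(0.631)/5 ≈ 0.0922.
(b) Apply k to t = 23: T(23) = 25 + (65)e^(-2.120) ≈ 32.8°C.


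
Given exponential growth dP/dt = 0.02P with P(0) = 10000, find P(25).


The ODE dP/dt = 0.02P has solution P(t) = P(0)e^(0.02t).
Substitute P(0) = 10000 and t = 25: P(25) = 10000 e^(0.50) ≈ 16487.


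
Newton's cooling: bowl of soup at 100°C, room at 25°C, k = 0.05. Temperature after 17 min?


Newton's law: dT/dt = -k(T - T_a) has solution T(t) = T_a + (T₀ - T_a)e^(-kt).
Plug in T_a = 25, T₀ = 100, k = 0.05, t = 17: T(17) = 25 + (75)e^(-0.85) ≈ 57.1°C.


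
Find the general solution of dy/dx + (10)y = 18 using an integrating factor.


P(x) = 10, Q(x) = 18; integrating factor μ = e^(10x).
(μ y)' = 18e^(10x) ⇒ μ y = (9/5)e^(10x) + C.
Divide by μ: y = 9/5 + Ce^(-10x).


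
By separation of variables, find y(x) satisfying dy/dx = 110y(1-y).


Separate: dy/[y(1-y)] = 110 dx.
Partial fractions: 1/[y(1-y)] = 1/y + 1/(1-y).
Integrate: ln|y/(1-y)| = 110x + C₀.
Solve for y: y = 1/(1 + Ce^(-110x)).


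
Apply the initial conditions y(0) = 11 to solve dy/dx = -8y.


General solution of y' = -8y is y = Ce^(-8x).
Apply y(0) = 11: C = 11.
Particular solution: y = 11e^(-8x).


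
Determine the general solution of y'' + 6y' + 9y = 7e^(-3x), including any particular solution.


Characteristic polynomial (r + 3)² = 0; repeated root r = -3.
y_h = (C₁ + C₂x)e^(-3x). Forcing matches the repeated root (resonance), so try y_p = Ax² e^(-3x).
Substitute and solve for A: 2A = 7, so A = 7/2.
General solution: y = (C₁ + C₂x + (7/2)x²)e^(-3x).


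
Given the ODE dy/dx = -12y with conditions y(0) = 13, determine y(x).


General solution of y' = -12y is y = Ce^(-12x).
Apply y(0) = 13: C = 13.
Particular solution: y = 13e^(-12x).


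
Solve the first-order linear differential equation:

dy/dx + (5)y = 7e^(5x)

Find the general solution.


P(x) = 5 ⇒ μ = e^(5x).
(μ y)' = 7e^(10x) ⇒ μ y = (7/10)e^(10x) + C.
Divide by μ: y = (7/10)e^(5x) + Ce^(-5x).


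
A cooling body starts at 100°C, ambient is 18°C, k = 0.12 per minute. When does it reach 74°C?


From T(t) = T_a + (T₀ - T_a)e^(-kt), set T(t) = 74:
(74 - 18) / (100 - 18) = e^(-0.12t), so t = -ln(0.683)/0.12 ≈ 3.2 minutes.


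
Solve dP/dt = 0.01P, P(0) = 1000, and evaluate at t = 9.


The ODE dP/dt = 0.01P has solution P(t) = P(0)e^(0.01t).
Substitute P(0) = 1000 and t = 9: P(9) = 1000 e^(0.09) ≈ 1094.


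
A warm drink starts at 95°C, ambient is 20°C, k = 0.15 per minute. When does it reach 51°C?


From T(t) = T_a + (T₀ - T_a)e^(-kt), set T(t) = 51:
(51 - 20) / (95 - 20) = e^(-0.15t), so t = -ln(0.413)/0.15 ≈ 5.9 minutes.


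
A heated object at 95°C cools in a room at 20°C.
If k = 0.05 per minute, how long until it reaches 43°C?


From T(t) = T_a + (T₀ - T_a)e^(-kt), set T(t) = 43:
(43 - 20) / (95 - 20) = e^(-0.05t), so t = -ln(0.307)/0.05 ≈ 23.6 minutes.


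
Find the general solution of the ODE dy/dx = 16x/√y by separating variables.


Separate: √y dy = 16x dx.
Integrate: (2/3)y^(3/2) = 8x² + C.


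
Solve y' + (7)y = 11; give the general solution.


P(x) = 7, Q(x) = 11; integrating factor μ = e^(7x).
(μ y)' = 11e^(7x) ⇒ μ y = (11/7)e^(7x) + C.
Divide by μ: y = 11/7 + Ce^(-7x).


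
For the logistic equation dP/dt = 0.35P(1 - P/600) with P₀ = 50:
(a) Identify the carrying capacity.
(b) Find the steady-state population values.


Logistic ODE dP/dt = 0.35P(1 - P/600) has equilibria where dP/dt = 0, i.e. P = 0 or P = 600.
The coefficient (1 - P/K) = 0 when P = K, identifying K = 600 as the carrying capacity.
(a) K = 600; (b) equilibria P = 0 and P = 600.


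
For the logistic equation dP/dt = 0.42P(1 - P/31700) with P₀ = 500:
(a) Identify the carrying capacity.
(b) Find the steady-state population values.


Logistic ODE dP/dt = 0.42P(1 - P/31700) has equilibria where dP/dt = 0, i.e. P = 0 or P = 31700.
The coefficient (1 - P/K) = 0 when P = K, identifying K = 31700 as the carrying capacity.
(a) K = 31700; (b) equilibria P = 0 and P = 31700.


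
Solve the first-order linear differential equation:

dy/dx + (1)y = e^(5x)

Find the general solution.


P(x) = 1 ⇒ μ = e^(x).
(μ y)' = e^(6x) ⇒ μ y = e^(6x)/6 + C.
Divide by μ: y = (1/6)e^(5x) + Ce^(-x).


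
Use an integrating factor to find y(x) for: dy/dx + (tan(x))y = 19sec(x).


P(x) = tan(x) ⇒ μ = e^(∫tan(x)dx) = sec(x).
(sec(x) y)' = 19sec²(x) ⇒ sec(x) y = 19tan(x) + C.
Multiply by cos(x): y = 19sin(x) + C·cos(x).


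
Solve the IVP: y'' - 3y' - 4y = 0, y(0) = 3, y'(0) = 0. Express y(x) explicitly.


Characteristic roots of r² - 3r - 4 = 0 are -1, 4.
General solution y = c₁ e^(-x) + c₂ e^(4x).
Apply y(0) = 3: c₁ + c₂ = 3. Apply y'(0) = 0: -1 c₁ + 4 c₂ = 0.
Solve: c₁ = 12/5, c₂ = 3/5.
Particular solution: y = (12/5)e^(-x) + (3/5)e^(4x).


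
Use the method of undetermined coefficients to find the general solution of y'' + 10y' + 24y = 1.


Characteristic roots of r² + 10r + 24 = 0 are -4, -6.
y_h = C₁e^(-4x) + C₂e^(-6x).
Constant forcing; try y_p = A. Then 24A = 1 ⇒ A = 1/24.
General solution: y = C₁e^(-4x) + C₂e^(-6x) + 1/24.


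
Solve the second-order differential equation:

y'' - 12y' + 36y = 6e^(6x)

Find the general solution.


Characteristic polynomial (r - 6)² = 0; repeated root r = 6.
y_h = (C₁ + C₂x)e^(6x). Forcing matches the repeated root (resonance), so try y_p = Ax² e^(6x).
Substitute and solve for A: 2A = 6, so A = 3.
General solution: y = (C₁ + C₂x + 3x²)e^(6x).


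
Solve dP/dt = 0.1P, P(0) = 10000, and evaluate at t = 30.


The ODE dP/dt = 0.1P has solution P(t) = P(0)e^(0.1t).
Substitute P(0) = 10000 and t = 30: P(30) = 10000 e^(3.00) ≈ 200855.


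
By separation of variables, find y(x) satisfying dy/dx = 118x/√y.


Separate: √y dy = 118x dx.
Integrate: (2/3)y^(3/2) = 59x² + C.


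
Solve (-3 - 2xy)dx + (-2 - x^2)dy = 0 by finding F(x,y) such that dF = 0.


Check exactness: ∂M/∂y = -2x and ∂N/∂x = -2x; equal, so the equation is exact.
Integrate M with respect to x (treating y as constant): ∫M dx = -3x - x^2y + h(y).
Differentiate w.r.t. y and set equal to N: the x-dependent terms already match, leaving h'(y) = -2. Integrate: h(y) = -2y.
So F(x,y) = -3x - 2y - x^2y.
General solution: -3x - 2y - x^2y = C.


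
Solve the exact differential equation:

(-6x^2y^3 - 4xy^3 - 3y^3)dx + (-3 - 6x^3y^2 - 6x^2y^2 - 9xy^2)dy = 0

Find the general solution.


Check exactness: ∂M/∂y = -18x^2y^2 - 12xy^2 - 9y^2 and ∂N/∂x = -18x^2y^2 - 12xy^2 - 9y^2; equal, so the equation is exact.
Integrate M with respect to x (treating y as constant): ∫M dx = -2x^3y^3 - 2x^2y^3 - 3xy^3 + h(y).
Differentiate w.r.t. y and set equal to N: the x-dependent terms already match, leaving h'(y) = -3. Integrate: h(y) = -3y.
So F(x,y) = -3y - 2x^3y^3 - 2x^2y^3 - 3xy^3.
General solution: -3y - 2x^3y^3 - 2x^2y^3 - 3xy^3 = C.


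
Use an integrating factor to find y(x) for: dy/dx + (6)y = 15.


P(x) = 6, Q(x) = 15; integrating factor μ = e^(6x).
(μ y)' = 15e^(6x) ⇒ μ y = (5/2)e^(6x) + C.
Divide by μ: y = 5/2 + Ce^(-6x).


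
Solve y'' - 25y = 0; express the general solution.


Characteristic equation: r² - 25 = 0.
Factor: (r - 5)(r + 5) = 0 ⇒ r = 5, -5 (distinct real).
General solution: y = C₁e^(5x) + C₂e^(-5x).


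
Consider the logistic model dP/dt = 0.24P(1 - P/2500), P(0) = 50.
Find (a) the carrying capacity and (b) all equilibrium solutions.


Logistic ODE dP/dt = 0.24P(1 - P/2500) has equilibria where dP/dt = 0, i.e. P = 0 or P = 2500.
The coefficient (1 - P/K) = 0 when P = K, identifying K = 2500 as the carrying capacity.
(a) K = 2500; (b) equilibria P = 0 and P = 2500.


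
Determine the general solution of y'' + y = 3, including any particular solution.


Homogeneous part: r² + 1 = 0 ⇒ r = ±1i, so y_h = C₁cos(x) + C₂sin(x).
Try constant y_p = A; plug in: 1A = 3 ⇒ A = 3.
General solution: y = C₁cos(x) + C₂sin(x) + 3.


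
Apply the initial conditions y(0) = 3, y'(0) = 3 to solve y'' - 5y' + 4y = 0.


Characteristic roots of r² - 5r + 4 = 0 are 1, 4.
General solution y = c₁ e^(x) + c₂ e^(4x).
Apply y(0) = 3: c₁ + c₂ = 3. Apply y'(0) = 3: 1 c₁ + 4 c₂ = 3.
Solve: c₁ = 3, c₂ = 0.
Particular solution: y = 3e^(x) + 0e^(4x).


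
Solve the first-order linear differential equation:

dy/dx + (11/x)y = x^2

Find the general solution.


P(x) = 11/x ⇒ μ = x^11.
(x^11 y)' = x^13 ⇒ x^11 y = x^14/(14) + C.
Solve for y: y = (1/14)x^3 + C/x^11.


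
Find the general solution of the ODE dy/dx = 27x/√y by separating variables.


Separate: √y dy = 27x dx.
Integrate: (2/3)y^(3/2) = (27/2)x² + C.


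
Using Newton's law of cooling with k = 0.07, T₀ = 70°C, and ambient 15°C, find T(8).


Newton's law: dT/dt = -k(T - T_a) has solution T(t) = T_a + (T₀ - T_a)e^(-kt).
Plug in T_a = 15, T₀ = 70, k = 0.07, t = 8: T(8) = 15 + (55)e^(-0.56) ≈ 46.4°C.


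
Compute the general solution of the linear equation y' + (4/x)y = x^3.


P(x) = 4/x ⇒ μ = x^4.
(x^4 y)' = x^4·x^3 = x^7.
Integrate: x^4 y = x^8/(8) + C.
Solve for y: y = (1/8)x^4 + C/x^4.


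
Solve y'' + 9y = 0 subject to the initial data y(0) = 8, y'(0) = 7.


Characteristic roots of r² + 9 = 0 are ±3i, so y = C₁cos(3x) + C₂sin(3x).
Apply y(0) = 8: C₁ = 8. Differentiate and apply y'(0) = 7: 3·C₂ = 7, so C₂ = 7/3.
Particular solution: y = 8cos(3x) + (7/3)sin(3x).


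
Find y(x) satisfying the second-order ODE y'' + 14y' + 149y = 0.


Characteristic equation: r² + 14r + 149 = 0.
Discriminant is negative; roots r = -7 ± 10i (complex conjugate pair).
General solution uses e^(α x)(C₁ cos(β x) + C₂ sin(β x)): y = e^(-7x)(C₁cos(10x) + C₂sin(10x)).


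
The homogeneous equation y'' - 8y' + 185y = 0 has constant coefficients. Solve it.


Characteristic equation: r² - 8r + 185 = 0.
Discriminant is negative; roots r = 4 ± 13i (complex conjugate pair).
General solution uses e^(α x)(C₁ cos(β x) + C₂ sin(β x)): y = e^(4x)(C₁cos(13x) + C₂sin(13x)).


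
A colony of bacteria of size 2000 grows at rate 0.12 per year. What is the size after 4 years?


The ODE dP/dt = 0.12P has solution P(t) = P(0)e^(0.12t).
Substitute P(0) = 2000 and t = 4: P(4) = 2000 e^(0.48) ≈ 3232.


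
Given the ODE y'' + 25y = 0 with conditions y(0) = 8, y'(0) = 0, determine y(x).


Characteristic roots of r² + 25 = 0 are ±5i, so y = C₁cos(5x) + C₂sin(5x).
Apply y(0) = 8: C₁ = 8. Differentiate and apply y'(0) = 0: 5·C₂ = 0, so C₂ = 0.
Particular solution: y = 8cos(5x).


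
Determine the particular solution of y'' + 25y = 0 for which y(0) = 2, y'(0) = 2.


Characteristic roots of r² + 25 = 0 are ±5i, so y = C₁cos(5x) + C₂sin(5x).
Apply y(0) = 2: C₁ = 2. Differentiate and apply y'(0) = 2: 5·C₂ = 2, so C₂ = 2/5.
Particular solution: y = 2cos(5x) + (2/5)sin(5x).


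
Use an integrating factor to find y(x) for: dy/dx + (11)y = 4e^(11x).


P(x) = 11 ⇒ μ = e^(11x).
(μ y)' = 4e^(22x) ⇒ μ y = (4/22)e^(22x) + C.
Divide by μ: y = (2/11)e^(11x) + Ce^(-11x).


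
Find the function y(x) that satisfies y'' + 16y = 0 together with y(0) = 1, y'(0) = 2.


Characteristic roots of r² + 16 = 0 are ±4i, so y = C₁cos(4x) + C₂sin(4x).
Apply y(0) = 1: C₁ = 1. Differentiate and apply y'(0) = 2: 4·C₂ = 2, so C₂ = 1/2.
Particular solution: y = cos(4x) + (1/2)sin(4x).


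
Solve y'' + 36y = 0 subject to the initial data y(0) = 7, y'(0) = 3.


Characteristic roots of r² + 36 = 0 are ±6i, so y = C₁cos(6x) + C₂sin(6x).
Apply y(0) = 7: C₁ = 7. Differentiate and apply y'(0) = 3: 6·C₂ = 3, so C₂ = 1/2.
Particular solution: y = 7cos(6x) + (1/2)sin(6x).


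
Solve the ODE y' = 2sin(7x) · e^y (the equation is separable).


Separate: e^(-y) dy = 2sin(7x) dx.
Integrate: -e^(-y) = -(2/7)cos(7x) + C₀.
Rearrange: e^(-y) = (2/7)cos(7x) + C.


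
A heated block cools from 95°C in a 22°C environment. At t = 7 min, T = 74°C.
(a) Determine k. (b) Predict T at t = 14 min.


Newton's law: T(t) = T_a + (T₀ - T_a)e^(-kt).
(a) Use T(7) = 74: (74 - 22)/(95 - 22) = e^(-k·7), so k = -ln(0.712)/7 ≈ 0.0485.
(b) Apply k to t = 14: T(14) = 22 + (73)e^(-0.678) ≈ 59.0°C.


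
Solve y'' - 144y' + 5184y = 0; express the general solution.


Characteristic equation: r² - 144r + 5184 = 0, i.e. (r - 72)² = 0.
Repeated root r = 72; include an x factor for the second linearly independent solution.
General solution: y = (C₁ + C₂x)e^(72x).


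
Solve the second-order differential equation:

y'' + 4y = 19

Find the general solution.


Homogeneous part: r² + 4 = 0 ⇒ r = ±2i, so y_h = C₁cos(2x) + C₂sin(2x).
Try constant y_p = A; plug in: 4A = 19 ⇒ A = 19/4.
General solution: y = C₁cos(2x) + C₂sin(2x) + 19/4.


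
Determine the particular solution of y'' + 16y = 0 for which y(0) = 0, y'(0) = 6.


Characteristic roots of r² + 16 = 0 are ±4i, so y = C₁cos(4x) + C₂sin(4x).
Apply y(0) = 0: C₁ = 0. Differentiate and apply y'(0) = 6: 4·C₂ = 6, so C₂ = 3/2.
Particular solution: y = (3/2)sin(4x).


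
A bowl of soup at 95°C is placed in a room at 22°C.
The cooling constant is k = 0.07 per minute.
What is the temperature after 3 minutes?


Newton's law: dT/dt = -k(T - T_a) has solution T(t) = T_a + (T₀ - T_a)e^(-kt).
Plug in T_a = 22, T₀ = 95, k = 0.07, t = 3: T(3) = 22 + (73)e^(-0.21) ≈ 81.2°C.


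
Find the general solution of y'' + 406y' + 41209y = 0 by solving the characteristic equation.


Characteristic equation: r² + 406r + 41209 = 0, i.e. (r + 203)² = 0.
Repeated root r = -203; include an x factor for the second linearly independent solution.
General solution: y = (C₁ + C₂x)e^(-203x).


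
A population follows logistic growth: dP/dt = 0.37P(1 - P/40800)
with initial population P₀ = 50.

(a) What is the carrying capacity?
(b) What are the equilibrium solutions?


Logistic ODE dP/dt = 0.37P(1 - P/40800) has equilibria where dP/dt = 0, i.e. P = 0 or P = 40800.
The coefficient (1 - P/K) = 0 when P = K, identifying K = 40800 as the carrying capacity.
(a) K = 40800; (b) equilibria P = 0 and P = 40800.


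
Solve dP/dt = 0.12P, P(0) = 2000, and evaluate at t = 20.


The ODE dP/dt = 0.12P has solution P(t) = P(0)e^(0.12t).
Substitute P(0) = 2000 and t = 20: P(20) = 2000 e^(2.40) ≈ 22046.


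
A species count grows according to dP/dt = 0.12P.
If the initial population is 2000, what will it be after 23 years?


The ODE dP/dt = 0.12P has solution P(t) = P(0)e^(0.12t).
Substitute P(0) = 2000 and t = 23: P(23) = 2000 e^(2.76) ≈ 31600.


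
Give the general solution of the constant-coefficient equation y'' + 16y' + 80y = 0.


Characteristic equation: r² + 16r + 80 = 0.
Discriminant is negative; roots r = -8 ± 4i (complex conjugate pair).
General solution uses e^(α x)(C₁ cos(β x) + C₂ sin(β x)): y = e^(-8x)(C₁cos(4x) + C₂sin(4x)).


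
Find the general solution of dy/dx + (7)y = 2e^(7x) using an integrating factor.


P(x) = 7 ⇒ μ = e^(7x).
(μ y)' = 2e^(14x) ⇒ μ y = (2/14)e^(14x) + C.
Divide by μ: y = (1/7)e^(7x) + Ce^(-7x).


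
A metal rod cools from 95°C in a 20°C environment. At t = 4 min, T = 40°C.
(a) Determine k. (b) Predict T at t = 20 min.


Newton's law: T(t) = T_a + (T₀ - T_a)e^(-kt).
(a) Use T(4) = 40: (40 - 20)/(95 - 20) = e^(-k·4), so k = -ln(0.267)/4 ≈ 0.3304.
(b) Apply k to t = 20: T(20) = 20 + (75)e^(-6.609) ≈ 20.1°C.


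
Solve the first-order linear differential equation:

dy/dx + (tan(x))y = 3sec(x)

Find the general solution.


P(x) = tan(x) ⇒ μ = e^(∫tan(x)dx) = sec(x).
(sec(x) y)' = 3sec²(x) ⇒ sec(x) y = 3tan(x) + C.
Multiply by cos(x): y = 3sin(x) + C·cos(x).


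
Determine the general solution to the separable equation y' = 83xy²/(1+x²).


Separate: dy/y² = 83x/(1+x²) dx.
Integrate LHS: ∫ dy/y² = -1/y.
Integrate RHS via u = 1+x²: (83/2)ln(1+x²) + C.
Result: -1/y = (83/2)ln(1+x²) + C.


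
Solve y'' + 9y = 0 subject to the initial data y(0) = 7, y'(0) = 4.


Characteristic roots of r² + 9 = 0 are ±3i, so y = C₁cos(3x) + C₂sin(3x).
Apply y(0) = 7: C₁ = 7. Differentiate and apply y'(0) = 4: 3·C₂ = 4, so C₂ = 4/3.
Particular solution: y = 7cos(3x) + (4/3)sin(3x).


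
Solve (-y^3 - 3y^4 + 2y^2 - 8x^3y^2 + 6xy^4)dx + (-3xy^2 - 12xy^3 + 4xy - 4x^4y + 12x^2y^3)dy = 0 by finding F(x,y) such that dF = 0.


Check exactness: ∂M/∂y = -3y^2 - 12y^3 + 4y - 16x^3y + 24xy^3 and ∂N/∂x = -3y^2 - 12y^3 + 4y - 16x^3y + 24xy^3; equal, so the equation is exact.
Integrate M with respect to x (treating y as constant): ∫M dx = -xy^3 - 3xy^4 + 2xy^2 - 2x^4y^2 + 3x^2y^4 + h(y).
Differentiate w.r.t. y and set equal to N: all terms match, so h'(y) = 0 and h is a constant absorbed into C.
General solution: -xy^3 - 3xy^4 + 2xy^2 - 2x^4y^2 + 3x^2y^4 = C.


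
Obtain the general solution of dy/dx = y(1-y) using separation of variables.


Separate: dy/[y(1-y)] =  dx.
Partial fractions: 1/[y(1-y)] = 1/y + 1/(1-y).
Integrate: ln|y/(1-y)| = x + C₀.
Solve for y: y = 1/(1 + Ce^(-x)).


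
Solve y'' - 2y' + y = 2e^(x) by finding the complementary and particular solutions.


Characteristic polynomial (r - 1)² = 0; repeated root r = 1.
y_h = (C₁ + C₂x)e^(x). Forcing matches the repeated root (resonance), so try y_p = Ax² e^(x).
Substitute and solve for A: 2A = 2, so A = 1.
General solution: y = (C₁ + C₂x + x²)e^(x).


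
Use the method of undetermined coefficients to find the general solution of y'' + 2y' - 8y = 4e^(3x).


Characteristic roots of r² + 2r - 8 = 0 are -4, 2.
y_h = C₁e^(-4x) + C₂e^(2x).
Forcing exponent 3 is not a characteristic root; try y_p = Ae^(3x).
Substitute: A·(9 + (2)·3 + (-8)) = A·7 = 4, so A = 4/7.
General solution: y = C₁e^(-4x) + C₂e^(2x) + (4/7)e^(3x).


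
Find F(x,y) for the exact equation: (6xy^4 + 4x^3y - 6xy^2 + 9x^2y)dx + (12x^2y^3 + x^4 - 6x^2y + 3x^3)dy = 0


Check exactness: ∂M/∂y = 24xy^3 + 4x^3 - 12xy + 9x^2 and ∂N/∂x = 24xy^3 + 4x^3 - 12xy + 9x^2; equal, so the equation is exact.
Integrate M with respect to x (treating y as constant): ∫M dx = 3x^2y^4 + x^4y - 3x^2y^2 + 3x^3y + h(y).
Differentiate w.r.t. y and set equal to N: all terms match, so h'(y) = 0 and h is a constant absorbed into C.
General solution: 3x^2y^4 + x^4y - 3x^2y^2 + 3x^3y = C.


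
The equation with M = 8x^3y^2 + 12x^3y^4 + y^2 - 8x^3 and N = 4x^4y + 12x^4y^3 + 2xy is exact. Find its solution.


Check exactness: ∂M/∂y = 16x^3y + 48x^3y^3 + 2y and ∂N/∂x = 16x^3y + 48x^3y^3 + 2y; equal, so the equation is exact.
Integrate M with respect to x (treating y as constant): ∫M dx = 2x^4y^2 + 3x^4y^4 + xy^2 - 2x^4 + h(y).
Differentiate w.r.t. y and set equal to N: all terms match, so h'(y) = 0 and h is a constant absorbed into C.
General solution: 2x^4y^2 + 3x^4y^4 + xy^2 - 2x^4 = C.


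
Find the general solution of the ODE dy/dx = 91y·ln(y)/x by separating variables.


Separate: dy/[y ln(y)] = 91 dx/x.
Substitute u = ln(y): du/u = 91 dx/x.
Integrate: ln|ln(y)| = 91ln|x| + C₀, hence ln(y) = C·x^91.


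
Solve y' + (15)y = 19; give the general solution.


P(x) = 15, Q(x) = 19; integrating factor μ = e^(15x).
(μ y)' = 19e^(15x) ⇒ μ y = (19/15)e^(15x) + C.
Divide by μ: y = 19/15 + Ce^(-15x).


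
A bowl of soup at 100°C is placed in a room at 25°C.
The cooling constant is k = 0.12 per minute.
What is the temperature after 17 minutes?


Newton's law: dT/dt = -k(T - T_a) has solution T(t) = T_a + (T₀ - T_a)e^(-kt).
Plug in T_a = 25, T₀ = 100, k = 0.12, t = 17: T(17) = 25 + (75)e^(-2.04) ≈ 34.8°C.


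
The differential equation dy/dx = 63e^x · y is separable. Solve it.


Separate variables: dy/y = 63e^x dx.
Integrate: ln|y| = 63e^x + C₀.
Exponentiate: y = Ce^(63e^x).


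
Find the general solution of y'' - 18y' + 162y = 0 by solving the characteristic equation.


Characteristic equation: r² - 18r + 162 = 0.
Discriminant is negative; roots r = 9 ± 9i (complex conjugate pair).
General solution uses e^(α x)(C₁ cos(β x) + C₂ sin(β x)): y = e^(9x)(C₁cos(9x) + C₂sin(9x)).


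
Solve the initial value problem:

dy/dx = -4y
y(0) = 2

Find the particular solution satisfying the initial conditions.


General solution of y' = -4y is y = Ce^(-4x).
Apply y(0) = 2: C = 2.
Particular solution: y = 2e^(-4x).


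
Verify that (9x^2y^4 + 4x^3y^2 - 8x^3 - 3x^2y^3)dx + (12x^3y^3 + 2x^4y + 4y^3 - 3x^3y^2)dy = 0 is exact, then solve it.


Check exactness: ∂M/∂y = 36x^2y^3 + 8x^3y - 9x^2y^2 and ∂N/∂x = 36x^2y^3 + 8x^3y - 9x^2y^2; equal, so the equation is exact.
Integrate M with respect to x (treating y as constant): ∫M dx = 3x^3y^4 + x^4y^2 - 2x^4 - x^3y^3 + h(y).
Differentiate w.r.t. y and set equal to N: the x-dependent terms already match, leaving h'(y) = 4y^3. Integrate: h(y) = y^4.
So F(x,y) = 3x^3y^4 + x^4y^2 + y^4 - 2x^4 - x^3y^3.
General solution: 3x^3y^4 + x^4y^2 + y^4 - 2x^4 - x^3y^3 = C.


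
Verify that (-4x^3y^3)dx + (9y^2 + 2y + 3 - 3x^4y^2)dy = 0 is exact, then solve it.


Check exactness: ∂M/∂y = -12x^3y^2 and ∂N/∂x = -12x^3y^2; equal, so the equation is exact.
Integrate M with respect to x (treating y as constant): ∫M dx = -x^4y^3 + h(y).
Differentiate w.r.t. y and set equal to N: the x-dependent terms already match, leaving h'(y) = 9y^2 + 2y + 3. Integrate: h(y) = 3y^3 + y^2 + 3y.
So F(x,y) = 3y^3 + y^2 + 3y - x^4y^3.
General solution: 3y^3 + y^2 + 3y - x^4y^3 = C.


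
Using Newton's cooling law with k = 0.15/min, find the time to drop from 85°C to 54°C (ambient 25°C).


From T(t) = T_a + (T₀ - T_a)e^(-kt), set T(t) = 54:
(54 - 25) / (85 - 25) = e^(-0.15t), so t = -ln(0.483)/0.15 ≈ 4.8 minutes.


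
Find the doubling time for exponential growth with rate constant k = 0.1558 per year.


Exponential growth: P(t) = P₀ e^(0.1558t). Set P(t)/P₀ = 2: e^(0.1558t) = 2.
Solve: t = ln(2)/0.1558 ≈ 4.45 years.


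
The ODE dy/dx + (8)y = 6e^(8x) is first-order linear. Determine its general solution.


P(x) = 8 ⇒ μ = e^(8x).
(μ y)' = 6e^(16x) ⇒ μ y = (6/16)e^(16x) + C.
Divide by μ: y = (3/8)e^(8x) + Ce^(-8x).


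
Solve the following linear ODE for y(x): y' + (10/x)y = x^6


P(x) = 10/x ⇒ μ = x^10.
(x^10 y)' = x^10·x^6 = x^16.
Integrate: x^10 y = x^17/(17) + C.
Solve for y: y = (1/17)x^7 + C/x^10.


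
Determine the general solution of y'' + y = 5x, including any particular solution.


Homogeneous: r² + 1 = 0 ⇒ r = ±1i, y_h = C₁cos(x) + C₂sin(x).
Polynomial forcing; try y_p = Ax + B. Then y_p'' + 1 y_p = 1(Ax + B) = 5x, so B = 0 and A = 5.
General solution: y = C₁cos(x) + C₂sin(x) + 5x.


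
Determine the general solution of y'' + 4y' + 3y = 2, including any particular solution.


Characteristic roots of r² + 4r + 3 = 0 are -3, -1.
y_h = C₁e^(-3x) + C₂e^(-x).
Constant forcing; try y_p = A. Then 3A = 2 ⇒ A = 2/3.
General solution: y = C₁e^(-3x) + C₂e^(-x) + 2/3.


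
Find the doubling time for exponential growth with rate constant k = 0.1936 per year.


Exponential growth: P(t) = P₀ e^(0.1936t). Set P(t)/P₀ = 2: e^(0.1936t) = 2.
Solve: t = ln(2)/0.1936 ≈ 3.58 years.


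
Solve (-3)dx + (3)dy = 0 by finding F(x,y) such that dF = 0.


Check exactness: ∂M/∂y = 0 and ∂N/∂x = 0; equal, so the equation is exact.
Integrate M with respect to x (treating y as constant): ∫M dx = -3x + h(y).
Differentiate w.r.t. y and set equal to N: the x-dependent terms already match, leaving h'(y) = 3. Integrate: h(y) = 3y.
So F(x,y) = 3y - 3x.
General solution: 3y - 3x = C.


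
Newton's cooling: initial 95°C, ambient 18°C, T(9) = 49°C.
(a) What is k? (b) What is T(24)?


Newton's law: T(t) = T_a + (T₀ - T_a)e^(-kt).
(a) Use T(9) = 49: (49 - 18)/(95 - 18) = e^(-k·9), so k = -ln(0.403)/9 ≈ 0.1011.
(b) Apply k to t = 24: T(24) = 18 + (77)e^(-2.426) ≈ 24.8°C.


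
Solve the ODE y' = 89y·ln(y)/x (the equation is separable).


Separate: dy/[y ln(y)] = 89 dx/x.
Substitute u = ln(y): du/u = 89 dx/x.
Integrate: ln|ln(y)| = 89ln|x| + C₀, hence ln(y) = C·x^89.


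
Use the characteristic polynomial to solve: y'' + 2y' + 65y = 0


Characteristic equation: r² + 2r + 65 = 0.
Discriminant is negative; roots r = -1 ± 8i (complex conjugate pair).
General solution uses e^(α x)(C₁ cos(β x) + C₂ sin(β x)): y = e^(-x)(C₁cos(8x) + C₂sin(8x)).


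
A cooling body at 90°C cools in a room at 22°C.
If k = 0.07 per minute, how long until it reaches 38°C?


From T(t) = T_a + (T₀ - T_a)e^(-kt), set T(t) = 38:
(38 - 22) / (90 - 22) = e^(-0.07t), so t = -ln(0.235)/0.07 ≈ 20.7 minutes.


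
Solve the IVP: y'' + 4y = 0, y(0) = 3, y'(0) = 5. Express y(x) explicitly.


Characteristic roots of r² + 4 = 0 are ±2i, so y = C₁cos(2x) + C₂sin(2x).
Apply y(0) = 3: C₁ = 3. Differentiate and apply y'(0) = 5: 2·C₂ = 5, so C₂ = 5/2.
Particular solution: y = 3cos(2x) + (5/2)sin(2x).


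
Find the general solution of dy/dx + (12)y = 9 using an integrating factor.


P(x) = 12, Q(x) = 9; integrating factor μ = e^(12x).
(μ y)' = 9e^(12x) ⇒ μ y = (3/4)e^(12x) + C.
Divide by μ: y = 3/4 + Ce^(-12x).


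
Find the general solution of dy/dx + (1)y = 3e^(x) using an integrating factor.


P(x) = 1 ⇒ μ = e^(x).
(μ y)' = 3e^(2x) ⇒ μ y = (3/2)e^(2x) + C.
Divide by μ: y = (3/2)e^(x) + Ce^(-x).


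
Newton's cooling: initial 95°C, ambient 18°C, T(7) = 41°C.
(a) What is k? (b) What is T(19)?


Newton's law: T(t) = T_a + (T₀ - T_a)e^(-kt).
(a) Use T(7) = 41: (41 - 18)/(95 - 18) = e^(-k·7), so k = -ln(0.299)/7 ≈ 0.1726.
(b) Apply k to t = 19: T(19) = 18 + (77)e^(-3.280) ≈ 20.9°C.


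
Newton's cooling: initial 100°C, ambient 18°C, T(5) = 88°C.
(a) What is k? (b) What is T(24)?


Newton's law: T(t) = T_a + (T₀ - T_a)e^(-kt).
(a) Use T(5) = 88: (88 - 18)/(100 - 18) = e^(-k·5), so k = -ln(0.854)/5 ≈ 0.0316.
(b) Apply k to t = 24: T(24) = 18 + (82)e^(-0.759) ≈ 56.4°C.


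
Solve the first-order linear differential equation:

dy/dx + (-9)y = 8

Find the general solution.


P(x) = -9 ⇒ μ = e^(-9x).
(μ y)' = 8e^(-9x) ⇒ μ y = -(8/9)e^(-9x) + C.
Divide by μ: y = -8/9 + Ce^(9x).


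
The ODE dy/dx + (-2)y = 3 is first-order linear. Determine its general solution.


P(x) = -2 ⇒ μ = e^(-2x).
(μ y)' = 3e^(-2x) ⇒ μ y = -(3/2)e^(-2x) + C.
Divide by μ: y = -3/2 + Ce^(2x).


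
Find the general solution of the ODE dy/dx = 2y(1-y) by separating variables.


Separate: dy/[y(1-y)] = 2 dx.
Partial fractions: 1/[y(1-y)] = 1/y + 1/(1-y).
Integrate: ln|y/(1-y)| = 2x + C₀.
Solve for y: y = 1/(1 + Ce^(-2x)).


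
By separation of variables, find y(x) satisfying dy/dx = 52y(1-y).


Separate: dy/[y(1-y)] = 52 dx.
Partial fractions: 1/[y(1-y)] = 1/y + 1/(1-y).
Integrate: ln|y/(1-y)| = 52x + C₀.
Solve for y: y = 1/(1 + Ce^(-52x)).


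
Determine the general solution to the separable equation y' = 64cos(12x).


g(y) = 1, so integrate directly: y = ∫ 64cos(12x) dx = (16/3)sin(12x) + C.


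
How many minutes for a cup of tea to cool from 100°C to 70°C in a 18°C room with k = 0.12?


From T(t) = T_a + (T₀ - T_a)e^(-kt), set T(t) = 70:
(70 - 18) / (100 - 18) = e^(-0.12t), so t = -ln(0.634)/0.12 ≈ 3.8 minutes.


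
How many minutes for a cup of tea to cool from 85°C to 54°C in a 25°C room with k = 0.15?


From T(t) = T_a + (T₀ - T_a)e^(-kt), set T(t) = 54:
(54 - 25) / (85 - 25) = e^(-0.15t), so t = -ln(0.483)/0.15 ≈ 4.8 minutes.


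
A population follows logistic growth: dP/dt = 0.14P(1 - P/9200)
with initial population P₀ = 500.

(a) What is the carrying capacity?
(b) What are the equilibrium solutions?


Logistic ODE dP/dt = 0.14P(1 - P/9200) has equilibria where dP/dt = 0, i.e. P = 0 or P = 9200.
The coefficient (1 - P/K) = 0 when P = K, identifying K = 9200 as the carrying capacity.
(a) K = 9200; (b) equilibria P = 0 and P = 9200.


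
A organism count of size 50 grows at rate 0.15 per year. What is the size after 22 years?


The ODE dP/dt = 0.15P has solution P(t) = P(0)e^(0.15t).
Substitute P(0) = 50 and t = 22: P(22) = 50 e^(3.30) ≈ 1356.


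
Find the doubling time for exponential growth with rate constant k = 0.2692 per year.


Exponential growth: P(t) = P₀ e^(0.2692t). Set P(t)/P₀ = 2: e^(0.2692t) = 2.
Solve: t = ln(2)/0.2692 ≈ 2.57 years.


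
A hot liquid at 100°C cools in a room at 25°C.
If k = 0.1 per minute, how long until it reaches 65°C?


From T(t) = T_a + (T₀ - T_a)e^(-kt), set T(t) = 65:
(65 - 25) / (100 - 25) = e^(-0.1t), so t = -ln(0.533)/0.1 ≈ 6.3 minutes.


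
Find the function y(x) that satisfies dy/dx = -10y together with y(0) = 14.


General solution of y' = -10y is y = Ce^(-10x).
Apply y(0) = 14: C = 14.
Particular solution: y = 14e^(-10x).


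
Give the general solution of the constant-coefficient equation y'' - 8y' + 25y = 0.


Characteristic equation: r² - 8r + 25 = 0.
Discriminant is negative; roots r = 4 ± 3i (complex conjugate pair).
General solution uses e^(α x)(C₁ cos(β x) + C₂ sin(β x)): y = e^(4x)(C₁cos(3x) + C₂sin(3x)).


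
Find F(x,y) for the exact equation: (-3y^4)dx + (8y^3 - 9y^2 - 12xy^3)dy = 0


Check exactness: ∂M/∂y = -12y^3 and ∂N/∂x = -12y^3; equal, so the equation is exact.
Integrate M with respect to x (treating y as constant): ∫M dx = -3xy^4 + h(y).
Differentiate w.r.t. y and set equal to N: the x-dependent terms already match, leaving h'(y) = 8y^3 - 9y^2. Integrate: h(y) = 2y^4 - 3y^3.
So F(x,y) = 2y^4 - 3y^3 - 3xy^4.
General solution: 2y^4 - 3y^3 - 3xy^4 = C.


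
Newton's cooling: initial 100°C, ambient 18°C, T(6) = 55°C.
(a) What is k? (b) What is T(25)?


Newton's law: T(t) = T_a + (T₀ - T_a)e^(-kt).
(a) Use T(6) = 55: (55 - 18)/(100 - 18) = e^(-k·6), so k = -ln(0.451)/6 ≈ 0.1326.
(b) Apply k to t = 25: T(25) = 18 + (82)e^(-3.316) ≈ 21.0°C.


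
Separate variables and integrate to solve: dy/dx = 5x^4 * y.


Separate variables: dy/y = 5x^4 dx.
Integrate: ln|y| = x^5 + C₀.
Exponentiate: y = Ce^(x^5).
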